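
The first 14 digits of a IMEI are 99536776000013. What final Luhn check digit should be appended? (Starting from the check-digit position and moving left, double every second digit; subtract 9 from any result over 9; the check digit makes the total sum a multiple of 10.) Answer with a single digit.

3

Partial digits right→left: 3 1 0 0 0 0 6 7 7 6 3 5 9 9
Double every second digit counting from the check-digit position (so the 1st, 3rd, 5th, ... of the partial from the right).
  doubled (with −9 where >9): 6 0 0 3 5 6 9 → sum 29
  kept as-is: 1 0 0 7 6 5 9 → sum 28
Total = 29 + 28 = 57.
Check digit = (10 − (57 mod 10)) mod 10 = 3.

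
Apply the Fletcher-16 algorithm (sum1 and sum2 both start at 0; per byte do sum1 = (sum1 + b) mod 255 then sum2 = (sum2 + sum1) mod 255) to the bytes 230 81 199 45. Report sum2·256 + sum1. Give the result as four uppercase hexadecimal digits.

Running sums (mod 255):
  after byte 0 (230): sum1=230, sum2=230
  after byte 1 (81): sum1=56, sum2=31
  after byte 2 (199): sum1=0, sum2=31
  after byte 3 (45): sum1=45, sum2=76
Checksum = sum2·256 + sum1 = 76·256 + 45 = 19501 = 0x4C2D.

4C2D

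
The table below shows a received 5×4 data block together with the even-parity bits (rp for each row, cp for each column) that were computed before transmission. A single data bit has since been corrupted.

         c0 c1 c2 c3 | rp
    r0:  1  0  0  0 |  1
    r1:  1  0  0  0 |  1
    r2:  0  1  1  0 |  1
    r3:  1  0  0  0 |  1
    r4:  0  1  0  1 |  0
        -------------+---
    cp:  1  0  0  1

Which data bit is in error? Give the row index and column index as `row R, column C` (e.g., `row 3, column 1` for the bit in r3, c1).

Recompute each row's even parity and compare to rp:
  r0: data parity 1, sent rp 1 → ok
  r1: data parity 1, sent rp 1 → ok
  r2: data parity 0, sent rp 1 → mismatch
  r3: data parity 1, sent rp 1 → ok
  r4: data parity 0, sent rp 0 → ok
Recompute each column's even parity and compare to cp:
  c0: data parity 1, sent cp 1 → ok
  c1: data parity 0, sent cp 0 → ok
  c2: data parity 1, sent cp 0 → mismatch
  c3: data parity 1, sent cp 1 → ok
Exactly one row (r2) and one column (c2) fail → the flipped bit is at their intersection.

row 2, column 2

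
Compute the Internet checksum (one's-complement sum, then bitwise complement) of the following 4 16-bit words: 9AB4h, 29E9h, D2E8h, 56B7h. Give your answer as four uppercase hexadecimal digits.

One's-complement addition (fold any carry out of bit 15 back into bit 0):
  0x9AB4 + 0x29E9 = 0x0C49D
  0xC49D + 0xD2E8 = 0x19785 → wrap carry → 0x9786
  0x9786 + 0x56B7 = 0x0EE3D
One's-complement sum = 0xEE3D.
Checksum = ~0xEE3D & 0xFFFF = 0x11C2.

11C2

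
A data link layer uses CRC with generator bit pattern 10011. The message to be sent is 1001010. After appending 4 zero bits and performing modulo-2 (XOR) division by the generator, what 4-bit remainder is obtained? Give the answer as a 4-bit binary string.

1010

Append 4 zeros: 10010100000. Divide by 10011 (XOR where the leading bit is 1):
  pos 0: 10010 XOR 10011 = 00001
  pos 4: 11000 XOR 10011 = 01011
  pos 5: 10110 XOR 10011 = 00101
Remainder (last 4 bits) = 1010. This is the CRC / FCS.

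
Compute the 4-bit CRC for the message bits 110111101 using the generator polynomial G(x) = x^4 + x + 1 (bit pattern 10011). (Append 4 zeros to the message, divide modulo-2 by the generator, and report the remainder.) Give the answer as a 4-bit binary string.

1010

Append 4 zeros: 1101111010000. Divide by 10011 (XOR where the leading bit is 1):
  pos 0: 11011 XOR 10011 = 01000
  pos 1: 10001 XOR 10011 = 00010
  pos 4: 10101 XOR 10011 = 00110
  pos 6: 11000 XOR 10011 = 01011
  pos 7: 10110 XOR 10011 = 00101
Remainder (last 4 bits) = 1010. This is the CRC / FCS.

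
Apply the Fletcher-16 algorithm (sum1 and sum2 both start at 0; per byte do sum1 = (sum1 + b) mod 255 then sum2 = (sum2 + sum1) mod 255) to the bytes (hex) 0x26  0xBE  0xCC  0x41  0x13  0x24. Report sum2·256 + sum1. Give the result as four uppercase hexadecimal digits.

DF2A

Running sums (mod 255):
  after byte 0 (0x26): sum1=38, sum2=38
  after byte 1 (0xBE): sum1=228, sum2=11
  after byte 2 (0xCC): sum1=177, sum2=188
  after byte 3 (0x41): sum1=242, sum2=175
  after byte 4 (0x13): sum1=6, sum2=181
  after byte 5 (0x24): sum1=42, sum2=223
Checksum = sum2·256 + sum1 = 223·256 + 42 = 57130 = 0xDF2A.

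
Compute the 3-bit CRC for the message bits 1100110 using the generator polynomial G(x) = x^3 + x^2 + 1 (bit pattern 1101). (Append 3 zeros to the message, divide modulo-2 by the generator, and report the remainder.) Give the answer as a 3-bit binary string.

010

Append 3 zeros: 1100110000. Divide by 1101 (XOR where the leading bit is 1):
  pos 0: 1100 XOR 1101 = 0001
  pos 3: 1110 XOR 1101 = 0011
  pos 5: 1100 XOR 1101 = 0001
Remainder (last 3 bits) = 010. This is the CRC / FCS.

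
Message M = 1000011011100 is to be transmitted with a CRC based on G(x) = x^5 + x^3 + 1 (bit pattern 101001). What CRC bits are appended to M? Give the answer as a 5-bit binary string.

Append 5 zeros: 100001101110000000. Divide by 101001 (XOR where the leading bit is 1):
  pos 0: 100001 XOR 101001 = 001000
  pos 2: 100010 XOR 101001 = 001011
  pos 4: 101111 XOR 101001 = 000110
  pos 7: 110100 XOR 101001 = 011101
  pos 8: 111010 XOR 101001 = 010011
  pos 9: 100110 XOR 101001 = 001111
  pos 11: 111100 XOR 101001 = 010101
  pos 12: 101010 XOR 101001 = 000011
Remainder (last 5 bits) = 00011. This is the CRC / FCS.

00011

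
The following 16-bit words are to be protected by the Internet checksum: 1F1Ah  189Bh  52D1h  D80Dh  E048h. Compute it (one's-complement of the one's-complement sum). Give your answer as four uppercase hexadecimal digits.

BD22

One's-complement addition (fold any carry out of bit 15 back into bit 0):
  0x1F1A + 0x189B = 0x037B5
  0x37B5 + 0x52D1 = 0x08A86
  0x8A86 + 0xD80D = 0x16293 → wrap carry → 0x6294
  0x6294 + 0xE048 = 0x142DC → wrap carry → 0x42DD
One's-complement sum = 0x42DD.
Checksum = ~0x42DD & 0xFFFF = 0xBD22.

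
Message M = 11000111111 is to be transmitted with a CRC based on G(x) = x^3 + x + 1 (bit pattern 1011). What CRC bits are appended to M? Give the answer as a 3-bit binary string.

110

Append 3 zeros: 11000111111000. Divide by 1011 (XOR where the leading bit is 1):
  pos 0: 1100 XOR 1011 = 0111
  pos 1: 1110 XOR 1011 = 0101
  pos 2: 1011 XOR 1011 = 0000
  pos 6: 1111 XOR 1011 = 0100
  pos 7: 1001 XOR 1011 = 0010
  pos 9: 1000 XOR 1011 = 0011
Remainder (last 3 bits) = 110. This is the CRC / FCS.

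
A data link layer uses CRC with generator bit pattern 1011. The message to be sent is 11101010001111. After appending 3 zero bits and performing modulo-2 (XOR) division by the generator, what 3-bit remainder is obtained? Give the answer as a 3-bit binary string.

100

Append 3 zeros: 11101010001111000. Divide by 1011 (XOR where the leading bit is 1):
  pos 0: 1110 XOR 1011 = 0101
  pos 1: 1011 XOR 1011 = 0000
  pos 6: 1000 XOR 1011 = 0011
  pos 8: 1111 XOR 1011 = 0100
  pos 9: 1001 XOR 1011 = 0010
  pos 11: 1010 XOR 1011 = 0001
Remainder (last 3 bits) = 100. This is the CRC / FCS.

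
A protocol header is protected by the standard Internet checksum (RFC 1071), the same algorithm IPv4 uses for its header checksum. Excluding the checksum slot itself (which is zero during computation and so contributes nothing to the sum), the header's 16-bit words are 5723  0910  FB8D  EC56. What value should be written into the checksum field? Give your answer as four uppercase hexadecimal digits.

B7E7

One's-complement addition (fold any carry out of bit 15 back into bit 0):
  0x5723 + 0x0910 = 0x06033
  0x6033 + 0xFB8D = 0x15BC0 → wrap carry → 0x5BC1
  0x5BC1 + 0xEC56 = 0x14817 → wrap carry → 0x4818
One's-complement sum = 0x4818.
Checksum = ~0x4818 & 0xFFFF = 0xB7E7.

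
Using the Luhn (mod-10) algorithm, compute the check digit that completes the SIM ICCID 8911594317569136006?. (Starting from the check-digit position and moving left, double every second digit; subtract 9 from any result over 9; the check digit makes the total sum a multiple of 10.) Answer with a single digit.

9

Partial digits right→left: 6 0 0 6 3 1 9 6 5 7 1 3 4 9 5 1 1 9 8
Double every second digit counting from the check-digit position (so the 1st, 3rd, 5th, ... of the partial from the right).
  doubled (with −9 where >9): 3 0 6 9 1 2 8 1 2 7 → sum 39
  kept as-is: 0 6 1 6 7 3 9 1 9 → sum 42
Total = 39 + 42 = 81.
Check digit = (10 − (81 mod 10)) mod 10 = 9.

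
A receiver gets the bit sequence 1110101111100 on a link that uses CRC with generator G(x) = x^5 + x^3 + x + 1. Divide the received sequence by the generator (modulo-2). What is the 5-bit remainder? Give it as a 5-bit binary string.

01011

Modulo-2 division of 1110101111100 by 101011:
  pos 0: 111010 XOR 101011 = 010001
  pos 1: 100011 XOR 101011 = 001000
  pos 3: 100011 XOR 101011 = 001000
  pos 5: 100011 XOR 101011 = 001000
  pos 7: 100000 XOR 101011 = 001011
Remainder = 01011 (nonzero — an error is detected).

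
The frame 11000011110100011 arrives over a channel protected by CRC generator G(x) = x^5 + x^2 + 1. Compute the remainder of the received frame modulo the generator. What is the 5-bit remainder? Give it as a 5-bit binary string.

10000

Modulo-2 division of 11000011110100011 by 100101:
  pos 0: 110000 XOR 100101 = 010101
  pos 1: 101011 XOR 100101 = 001110
  pos 3: 111011 XOR 100101 = 011110
  pos 4: 111101 XOR 100101 = 011000
  pos 5: 110000 XOR 100101 = 010101
  pos 6: 101011 XOR 100101 = 001110
  pos 8: 111000 XOR 100101 = 011101
  pos 9: 111010 XOR 100101 = 011111
  pos 10: 111111 XOR 100101 = 011010
  pos 11: 110101 XOR 100101 = 010000
Remainder = 10000 (nonzero — an error is detected).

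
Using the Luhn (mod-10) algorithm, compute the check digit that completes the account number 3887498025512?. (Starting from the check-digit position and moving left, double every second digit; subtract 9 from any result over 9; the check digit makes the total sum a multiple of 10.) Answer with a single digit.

Partial digits right→left: 2 1 5 5 2 0 8 9 4 7 8 8 3
Double every second digit counting from the check-digit position (so the 1st, 3rd, 5th, ... of the partial from the right).
  doubled (with −9 where >9): 4 1 4 7 8 7 6 → sum 37
  kept as-is: 1 5 0 9 7 8 → sum 30
Total = 37 + 30 = 67.
Check digit = (10 − (67 mod 10)) mod 10 = 3.

3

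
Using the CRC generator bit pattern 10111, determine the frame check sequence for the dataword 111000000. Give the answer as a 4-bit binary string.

Append 4 zeros: 1110000000000. Divide by 10111 (XOR where the leading bit is 1):
  pos 0: 11100 XOR 10111 = 01011
  pos 1: 10110 XOR 10111 = 00001
  pos 5: 10000 XOR 10111 = 00111
  pos 7: 11100 XOR 10111 = 01011
  pos 8: 10110 XOR 10111 = 00001
Remainder (last 4 bits) = 0001. This is the CRC / FCS.

0001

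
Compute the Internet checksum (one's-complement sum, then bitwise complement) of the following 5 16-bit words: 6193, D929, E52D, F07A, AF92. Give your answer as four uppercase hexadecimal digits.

One's-complement addition (fold any carry out of bit 15 back into bit 0):
  0x6193 + 0xD929 = 0x13ABC → wrap carry → 0x3ABD
  0x3ABD + 0xE52D = 0x11FEA → wrap carry → 0x1FEB
  0x1FEB + 0xF07A = 0x11065 → wrap carry → 0x1066
  0x1066 + 0xAF92 = 0x0BFF8
One's-complement sum = 0xBFF8.
Checksum = ~0xBFF8 & 0xFFFF = 0x4007.

4007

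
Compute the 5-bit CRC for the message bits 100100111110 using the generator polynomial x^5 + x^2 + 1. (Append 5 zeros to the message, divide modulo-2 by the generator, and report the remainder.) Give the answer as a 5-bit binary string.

Append 5 zeros: 10010011111000000. Divide by 100101 (XOR where the leading bit is 1):
  pos 0: 100100 XOR 100101 = 000001
  pos 5: 111111 XOR 100101 = 011010
  pos 6: 110100 XOR 100101 = 010001
  pos 7: 100010 XOR 100101 = 000111
  pos 10: 111000 XOR 100101 = 011101
  pos 11: 111010 XOR 100101 = 011111
Remainder (last 5 bits) = 11111. This is the CRC / FCS.

11111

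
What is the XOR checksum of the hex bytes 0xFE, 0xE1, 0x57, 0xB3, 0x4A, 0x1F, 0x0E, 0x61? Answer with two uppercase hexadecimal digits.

XOR the bytes together:
  start with 0xFE
  0xFE ⊕ 0xE1 = 0x1F
  0x1F ⊕ 0x57 = 0x48
  0x48 ⊕ 0xB3 = 0xFB
  0xFB ⊕ 0x4A = 0xB1
  0xB1 ⊕ 0x1F = 0xAE
  0xAE ⊕ 0x0E = 0xA0
  0xA0 ⊕ 0x61 = 0xC1

C1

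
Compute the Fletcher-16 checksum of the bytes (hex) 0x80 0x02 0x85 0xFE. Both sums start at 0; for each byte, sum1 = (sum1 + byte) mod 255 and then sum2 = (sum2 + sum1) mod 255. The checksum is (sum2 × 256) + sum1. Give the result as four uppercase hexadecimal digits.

1207

Running sums (mod 255):
  after byte 0 (0x80): sum1=128, sum2=128
  after byte 1 (0x02): sum1=130, sum2=3
  after byte 2 (0x85): sum1=8, sum2=11
  after byte 3 (0xFE): sum1=7, sum2=18
Checksum = sum2·256 + sum1 = 18·256 + 7 = 4615 = 0x1207.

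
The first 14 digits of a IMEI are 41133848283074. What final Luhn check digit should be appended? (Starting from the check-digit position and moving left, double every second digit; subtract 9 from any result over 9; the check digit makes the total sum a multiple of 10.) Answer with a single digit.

9

Partial digits right→left: 4 7 0 3 8 2 8 4 8 3 3 1 1 4
Double every second digit counting from the check-digit position (so the 1st, 3rd, 5th, ... of the partial from the right).
  doubled (with −9 where >9): 8 0 7 7 7 6 2 → sum 37
  kept as-is: 7 3 2 4 3 1 4 → sum 24
Total = 37 + 24 = 61.
Check digit = (10 − (61 mod 10)) mod 10 = 9.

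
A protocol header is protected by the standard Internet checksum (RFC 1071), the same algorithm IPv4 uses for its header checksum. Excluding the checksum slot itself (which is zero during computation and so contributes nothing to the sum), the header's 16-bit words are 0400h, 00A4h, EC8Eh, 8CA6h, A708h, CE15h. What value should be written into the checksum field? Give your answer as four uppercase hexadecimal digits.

One's-complement addition (fold any carry out of bit 15 back into bit 0):
  0x0400 + 0x00A4 = 0x004A4
  0x04A4 + 0xEC8E = 0x0F132
  0xF132 + 0x8CA6 = 0x17DD8 → wrap carry → 0x7DD9
  0x7DD9 + 0xA708 = 0x124E1 → wrap carry → 0x24E2
  0x24E2 + 0xCE15 = 0x0F2F7
One's-complement sum = 0xF2F7.
Checksum = ~0xF2F7 & 0xFFFF = 0x0D08.

0D08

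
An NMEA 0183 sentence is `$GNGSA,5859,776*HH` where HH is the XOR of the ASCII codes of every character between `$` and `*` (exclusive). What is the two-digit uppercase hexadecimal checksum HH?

6B

XOR the ASCII codes of the payload characters:
  'G' = 0x47 → acc = 0x47
  'N' = 0x4E → acc = 0x09
  'G' = 0x47 → acc = 0x4E
  'S' = 0x53 → acc = 0x1D
  'A' = 0x41 → acc = 0x5C
  ',' = 0x2C → acc = 0x70
  '5' = 0x35 → acc = 0x45
  '8' = 0x38 → acc = 0x7D
  '5' = 0x35 → acc = 0x48
  '9' = 0x39 → acc = 0x71
  ',' = 0x2C → acc = 0x5D
  '7' = 0x37 → acc = 0x6A
  '7' = 0x37 → acc = 0x5D
  '6' = 0x36 → acc = 0x6B
Checksum = 0x6B.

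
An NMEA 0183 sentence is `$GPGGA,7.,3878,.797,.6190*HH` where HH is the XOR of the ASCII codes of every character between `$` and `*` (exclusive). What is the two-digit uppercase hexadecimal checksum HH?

XOR the ASCII codes of the payload characters:
  'G' = 0x47 → acc = 0x47
  'P' = 0x50 → acc = 0x17
  'G' = 0x47 → acc = 0x50
  'G' = 0x47 → acc = 0x17
  'A' = 0x41 → acc = 0x56
  ',' = 0x2C → acc = 0x7A
  '7' = 0x37 → acc = 0x4D
  '.' = 0x2E → acc = 0x63
  ',' = 0x2C → acc = 0x4F
  '3' = 0x33 → acc = 0x7C
  '8' = 0x38 → acc = 0x44
  '7' = 0x37 → acc = 0x73
  '8' = 0x38 → acc = 0x4B
  ',' = 0x2C → acc = 0x67
  '.' = 0x2E → acc = 0x49
  '7' = 0x37 → acc = 0x7E
  '9' = 0x39 → acc = 0x47
  '7' = 0x37 → acc = 0x70
  ',' = 0x2C → acc = 0x5C
  '.' = 0x2E → acc = 0x72
  '6' = 0x36 → acc = 0x44
  '1' = 0x31 → acc = 0x75
  '9' = 0x39 → acc = 0x4C
  '0' = 0x30 → acc = 0x7C
Checksum = 0x7C.

7C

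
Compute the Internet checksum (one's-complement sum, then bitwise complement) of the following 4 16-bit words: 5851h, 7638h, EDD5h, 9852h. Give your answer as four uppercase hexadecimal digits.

One's-complement addition (fold any carry out of bit 15 back into bit 0):
  0x5851 + 0x7638 = 0x0CE89
  0xCE89 + 0xEDD5 = 0x1BC5E → wrap carry → 0xBC5F
  0xBC5F + 0x9852 = 0x154B1 → wrap carry → 0x54B2
One's-complement sum = 0x54B2.
Checksum = ~0x54B2 & 0xFFFF = 0xAB4D.

AB4D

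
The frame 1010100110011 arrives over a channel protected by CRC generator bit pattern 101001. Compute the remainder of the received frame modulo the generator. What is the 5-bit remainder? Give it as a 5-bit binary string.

01101

Modulo-2 division of 1010100110011 by 101001:
  pos 0: 101010 XOR 101001 = 000011
  pos 4: 110110 XOR 101001 = 011111
  pos 5: 111110 XOR 101001 = 010111
  pos 6: 101111 XOR 101001 = 000110
Remainder = 01101 (nonzero — an error is detected).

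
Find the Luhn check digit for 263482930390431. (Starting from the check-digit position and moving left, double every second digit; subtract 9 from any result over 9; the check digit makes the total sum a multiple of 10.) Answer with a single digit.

4

Partial digits right→left: 1 3 4 0 9 3 0 3 9 2 8 4 3 6 2
Double every second digit counting from the check-digit position (so the 1st, 3rd, 5th, ... of the partial from the right).
  doubled (with −9 where >9): 2 8 9 0 9 7 6 4 → sum 45
  kept as-is: 3 0 3 3 2 4 6 → sum 21
Total = 45 + 21 = 66.
Check digit = (10 − (66 mod 10)) mod 10 = 4.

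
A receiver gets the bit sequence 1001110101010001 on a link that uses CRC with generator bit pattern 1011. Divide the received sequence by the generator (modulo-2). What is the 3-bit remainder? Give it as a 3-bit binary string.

Modulo-2 division of 1001110101010001 by 1011:
  pos 0: 1001 XOR 1011 = 0010
  pos 2: 1011 XOR 1011 = 0000
  pos 7: 1010 XOR 1011 = 0001
  pos 10: 1100 XOR 1011 = 0111
  pos 11: 1110 XOR 1011 = 0101
  pos 12: 1011 XOR 1011 = 0000
Remainder = 000 (zero — the frame passes the CRC check).

000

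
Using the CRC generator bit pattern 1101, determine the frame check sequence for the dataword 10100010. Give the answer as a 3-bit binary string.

Append 3 zeros: 10100010000. Divide by 1101 (XOR where the leading bit is 1):
  pos 0: 1010 XOR 1101 = 0111
  pos 1: 1110 XOR 1101 = 0011
  pos 3: 1101 XOR 1101 = 0000
Remainder (last 3 bits) = 000. This is the CRC / FCS.

000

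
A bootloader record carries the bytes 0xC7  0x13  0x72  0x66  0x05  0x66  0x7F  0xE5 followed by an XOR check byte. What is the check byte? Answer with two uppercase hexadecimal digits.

39

XOR the bytes together:
  start with 0xC7
  0xC7 ⊕ 0x13 = 0xD4
  0xD4 ⊕ 0x72 = 0xA6
  0xA6 ⊕ 0x66 = 0xC0
  0xC0 ⊕ 0x05 = 0xC5
  0xC5 ⊕ 0x66 = 0xA3
  0xA3 ⊕ 0x7F = 0xDC
  0xDC ⊕ 0xE5 = 0x39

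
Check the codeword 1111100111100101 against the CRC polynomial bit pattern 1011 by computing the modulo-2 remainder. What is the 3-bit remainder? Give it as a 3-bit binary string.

011

Modulo-2 division of 1111100111100101 by 1011:
  pos 0: 1111 XOR 1011 = 0100
  pos 1: 1001 XOR 1011 = 0010
  pos 3: 1000 XOR 1011 = 0011
  pos 5: 1111 XOR 1011 = 0100
  pos 6: 1001 XOR 1011 = 0010
  pos 8: 1010 XOR 1011 = 0001
  pos 11: 1010 XOR 1011 = 0001
Remainder = 011 (nonzero — an error is detected).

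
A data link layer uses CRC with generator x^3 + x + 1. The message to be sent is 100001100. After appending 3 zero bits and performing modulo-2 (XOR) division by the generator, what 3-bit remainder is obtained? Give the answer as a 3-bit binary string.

100

Append 3 zeros: 100001100000. Divide by 1011 (XOR where the leading bit is 1):
  pos 0: 1000 XOR 1011 = 0011
  pos 2: 1101 XOR 1011 = 0110
  pos 3: 1101 XOR 1011 = 0110
  pos 4: 1100 XOR 1011 = 0111
  pos 5: 1110 XOR 1011 = 0101
  pos 6: 1010 XOR 1011 = 0001
Remainder (last 3 bits) = 100. This is the CRC / FCS.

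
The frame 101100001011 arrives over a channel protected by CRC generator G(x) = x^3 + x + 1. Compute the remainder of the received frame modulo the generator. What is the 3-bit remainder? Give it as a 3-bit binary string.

Modulo-2 division of 101100001011 by 1011:
  pos 0: 1011 XOR 1011 = 0000
  pos 8: 1011 XOR 1011 = 0000
Remainder = 000 (zero — the frame passes the CRC check).

000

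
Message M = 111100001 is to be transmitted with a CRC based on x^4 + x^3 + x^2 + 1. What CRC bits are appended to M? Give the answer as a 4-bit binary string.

Append 4 zeros: 1111000010000. Divide by 11101 (XOR where the leading bit is 1):
  pos 0: 11110 XOR 11101 = 00011
  pos 3: 11000 XOR 11101 = 00101
  pos 5: 10110 XOR 11101 = 01011
  pos 6: 10110 XOR 11101 = 01011
  pos 7: 10110 XOR 11101 = 01011
  pos 8: 10110 XOR 11101 = 01011
Remainder (last 4 bits) = 1011. This is the CRC / FCS.

1011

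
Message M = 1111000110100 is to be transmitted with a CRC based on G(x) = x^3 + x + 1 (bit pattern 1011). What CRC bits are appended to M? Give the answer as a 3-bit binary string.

Append 3 zeros: 1111000110100000. Divide by 1011 (XOR where the leading bit is 1):
  pos 0: 1111 XOR 1011 = 0100
  pos 1: 1000 XOR 1011 = 0011
  pos 3: 1100 XOR 1011 = 0111
  pos 4: 1111 XOR 1011 = 0100
  pos 5: 1001 XOR 1011 = 0010
  pos 7: 1001 XOR 1011 = 0010
  pos 9: 1000 XOR 1011 = 0011
  pos 11: 1100 XOR 1011 = 0111
  pos 12: 1110 XOR 1011 = 0101
Remainder (last 3 bits) = 101. This is the CRC / FCS.

101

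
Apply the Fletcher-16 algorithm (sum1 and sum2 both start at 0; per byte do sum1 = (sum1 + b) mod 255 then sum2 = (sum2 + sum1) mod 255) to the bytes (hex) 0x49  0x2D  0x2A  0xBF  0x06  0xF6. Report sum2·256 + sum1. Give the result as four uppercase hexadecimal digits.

Running sums (mod 255):
  after byte 0 (0x49): sum1=73, sum2=73
  after byte 1 (0x2D): sum1=118, sum2=191
  after byte 2 (0x2A): sum1=160, sum2=96
  after byte 3 (0xBF): sum1=96, sum2=192
  after byte 4 (0x06): sum1=102, sum2=39
  after byte 5 (0xF6): sum1=93, sum2=132
Checksum = sum2·256 + sum1 = 132·256 + 93 = 33885 = 0x845D.

845D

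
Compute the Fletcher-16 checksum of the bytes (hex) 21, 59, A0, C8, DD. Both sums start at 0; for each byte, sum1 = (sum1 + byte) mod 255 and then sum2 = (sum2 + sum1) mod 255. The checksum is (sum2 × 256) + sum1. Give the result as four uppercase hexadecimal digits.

5CC1

Running sums (mod 255):
  after byte 0 (21): sum1=33, sum2=33
  after byte 1 (59): sum1=122, sum2=155
  after byte 2 (A0): sum1=27, sum2=182
  after byte 3 (C8): sum1=227, sum2=154
  after byte 4 (DD): sum1=193, sum2=92
Checksum = sum2·256 + sum1 = 92·256 + 193 = 23745 = 0x5CC1.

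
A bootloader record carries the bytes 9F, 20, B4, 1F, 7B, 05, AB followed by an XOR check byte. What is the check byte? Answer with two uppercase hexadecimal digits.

XOR the bytes together:
  start with 0x9F
  0x9F ⊕ 0x20 = 0xBF
  0xBF ⊕ 0xB4 = 0x0B
  0x0B ⊕ 0x1F = 0x14
  0x14 ⊕ 0x7B = 0x6F
  0x6F ⊕ 0x05 = 0x6A
  0x6A ⊕ 0xAB = 0xC1

C1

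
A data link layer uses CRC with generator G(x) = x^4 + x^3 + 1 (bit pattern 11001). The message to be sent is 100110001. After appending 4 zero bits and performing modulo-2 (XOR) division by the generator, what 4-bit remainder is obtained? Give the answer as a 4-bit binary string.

0001

Append 4 zeros: 1001100010000. Divide by 11001 (XOR where the leading bit is 1):
  pos 0: 10011 XOR 11001 = 01010
  pos 1: 10100 XOR 11001 = 01101
  pos 2: 11010 XOR 11001 = 00011
  pos 5: 11010 XOR 11001 = 00011
  pos 8: 11000 XOR 11001 = 00001
Remainder (last 4 bits) = 0001. This is the CRC / FCS.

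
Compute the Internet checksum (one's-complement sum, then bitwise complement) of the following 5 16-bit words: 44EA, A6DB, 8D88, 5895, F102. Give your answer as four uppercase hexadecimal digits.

3D19

One's-complement addition (fold any carry out of bit 15 back into bit 0):
  0x44EA + 0xA6DB = 0x0EBC5
  0xEBC5 + 0x8D88 = 0x1794D → wrap carry → 0x794E
  0x794E + 0x5895 = 0x0D1E3
  0xD1E3 + 0xF102 = 0x1C2E5 → wrap carry → 0xC2E6
One's-complement sum = 0xC2E6.
Checksum = ~0xC2E6 & 0xFFFF = 0x3D19.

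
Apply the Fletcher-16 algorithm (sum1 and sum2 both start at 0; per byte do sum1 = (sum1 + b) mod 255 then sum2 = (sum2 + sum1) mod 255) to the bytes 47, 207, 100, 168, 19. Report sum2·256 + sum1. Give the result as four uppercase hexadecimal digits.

Running sums (mod 255):
  after byte 0 (47): sum1=47, sum2=47
  after byte 1 (207): sum1=254, sum2=46
  after byte 2 (100): sum1=99, sum2=145
  after byte 3 (168): sum1=12, sum2=157
  after byte 4 (19): sum1=31, sum2=188
Checksum = sum2·256 + sum1 = 188·256 + 31 = 48159 = 0xBC1F.

BC1F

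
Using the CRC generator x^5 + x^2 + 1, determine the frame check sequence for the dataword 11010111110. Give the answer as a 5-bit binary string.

Append 5 zeros: 1101011111000000. Divide by 100101 (XOR where the leading bit is 1):
  pos 0: 110101 XOR 100101 = 010000
  pos 1: 100001 XOR 100101 = 000100
  pos 4: 100111 XOR 100101 = 000010
  pos 8: 100000 XOR 100101 = 000101
Remainder (last 5 bits) = 10100. This is the CRC / FCS.

10100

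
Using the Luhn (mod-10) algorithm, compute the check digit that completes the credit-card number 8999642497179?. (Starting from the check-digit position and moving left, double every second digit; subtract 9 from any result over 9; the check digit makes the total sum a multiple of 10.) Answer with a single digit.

Partial digits right→left: 9 7 1 7 9 4 2 4 6 9 9 9 8
Double every second digit counting from the check-digit position (so the 1st, 3rd, 5th, ... of the partial from the right).
  doubled (with −9 where >9): 9 2 9 4 3 9 7 → sum 43
  kept as-is: 7 7 4 4 9 9 → sum 40
Total = 43 + 40 = 83.
Check digit = (10 − (83 mod 10)) mod 10 = 7.

7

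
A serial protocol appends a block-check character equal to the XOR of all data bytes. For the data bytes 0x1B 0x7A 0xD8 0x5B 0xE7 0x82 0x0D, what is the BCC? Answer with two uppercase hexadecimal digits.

XOR the bytes together:
  start with 0x1B
  0x1B ⊕ 0x7A = 0x61
  0x61 ⊕ 0xD8 = 0xB9
  0xB9 ⊕ 0x5B = 0xE2
  0xE2 ⊕ 0xE7 = 0x05
  0x05 ⊕ 0x82 = 0x87
  0x87 ⊕ 0x0D = 0x8A

8A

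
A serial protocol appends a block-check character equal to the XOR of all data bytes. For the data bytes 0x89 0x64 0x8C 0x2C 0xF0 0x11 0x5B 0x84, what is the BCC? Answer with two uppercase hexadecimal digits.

73

XOR the bytes together:
  start with 0x89
  0x89 ⊕ 0x64 = 0xED
  0xED ⊕ 0x8C = 0x61
  0x61 ⊕ 0x2C = 0x4D
  0x4D ⊕ 0xF0 = 0xBD
  0xBD ⊕ 0x11 = 0xAC
  0xAC ⊕ 0x5B = 0xF7
  0xF7 ⊕ 0x84 = 0x73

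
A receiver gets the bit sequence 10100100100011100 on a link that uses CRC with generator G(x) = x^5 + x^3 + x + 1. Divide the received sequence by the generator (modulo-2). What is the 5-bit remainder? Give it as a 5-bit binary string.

01000

Modulo-2 division of 10100100100011100 by 101011:
  pos 0: 101001 XOR 101011 = 000010
  pos 4: 100010 XOR 101011 = 001001
  pos 6: 100100 XOR 101011 = 001111
  pos 8: 111111 XOR 101011 = 010100
  pos 9: 101001 XOR 101011 = 000010
Remainder = 01000 (nonzero — an error is detected).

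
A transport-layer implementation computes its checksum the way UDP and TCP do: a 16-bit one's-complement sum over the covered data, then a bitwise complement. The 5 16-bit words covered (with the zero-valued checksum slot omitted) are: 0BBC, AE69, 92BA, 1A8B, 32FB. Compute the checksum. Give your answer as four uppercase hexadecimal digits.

6599

One's-complement addition (fold any carry out of bit 15 back into bit 0):
  0x0BBC + 0xAE69 = 0x0BA25
  0xBA25 + 0x92BA = 0x14CDF → wrap carry → 0x4CE0
  0x4CE0 + 0x1A8B = 0x0676B
  0x676B + 0x32FB = 0x09A66
One's-complement sum = 0x9A66.
Checksum = ~0x9A66 & 0xFFFF = 0x6599.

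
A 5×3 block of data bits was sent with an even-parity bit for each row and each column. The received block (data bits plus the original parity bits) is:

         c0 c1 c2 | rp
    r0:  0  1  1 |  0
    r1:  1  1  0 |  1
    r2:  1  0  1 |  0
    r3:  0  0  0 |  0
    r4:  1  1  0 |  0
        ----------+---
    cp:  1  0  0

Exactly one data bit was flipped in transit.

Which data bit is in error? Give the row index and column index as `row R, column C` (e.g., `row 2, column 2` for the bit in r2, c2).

row 1, column 1

Recompute each row's even parity and compare to rp:
  r0: data parity 0, sent rp 0 → ok
  r1: data parity 0, sent rp 1 → mismatch
  r2: data parity 0, sent rp 0 → ok
  r3: data parity 0, sent rp 0 → ok
  r4: data parity 0, sent rp 0 → ok
Recompute each column's even parity and compare to cp:
  c0: data parity 1, sent cp 1 → ok
  c1: data parity 1, sent cp 0 → mismatch
  c2: data parity 0, sent cp 0 → ok
Exactly one row (r1) and one column (c1) fail → the flipped bit is at their intersection.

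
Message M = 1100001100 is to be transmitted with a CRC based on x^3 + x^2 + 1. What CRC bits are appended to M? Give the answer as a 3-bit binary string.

001

Append 3 zeros: 1100001100000. Divide by 1101 (XOR where the leading bit is 1):
  pos 0: 1100 XOR 1101 = 0001
  pos 3: 1001 XOR 1101 = 0100
  pos 4: 1001 XOR 1101 = 0100
  pos 5: 1000 XOR 1101 = 0101
  pos 6: 1010 XOR 1101 = 0111
  pos 7: 1110 XOR 1101 = 0011
  pos 9: 1100 XOR 1101 = 0001
Remainder (last 3 bits) = 001. This is the CRC / FCS.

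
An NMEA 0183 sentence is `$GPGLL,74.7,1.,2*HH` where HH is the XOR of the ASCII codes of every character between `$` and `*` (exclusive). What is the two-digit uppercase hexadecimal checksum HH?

XOR the ASCII codes of the payload characters:
  'G' = 0x47 → acc = 0x47
  'P' = 0x50 → acc = 0x17
  'G' = 0x47 → acc = 0x50
  'L' = 0x4C → acc = 0x1C
  'L' = 0x4C → acc = 0x50
  ',' = 0x2C → acc = 0x7C
  '7' = 0x37 → acc = 0x4B
  '4' = 0x34 → acc = 0x7F
  '.' = 0x2E → acc = 0x51
  '7' = 0x37 → acc = 0x66
  ',' = 0x2C → acc = 0x4A
  '1' = 0x31 → acc = 0x7B
  '.' = 0x2E → acc = 0x55
  ',' = 0x2C → acc = 0x79
  '2' = 0x32 → acc = 0x4B
Checksum = 0x4B.

4B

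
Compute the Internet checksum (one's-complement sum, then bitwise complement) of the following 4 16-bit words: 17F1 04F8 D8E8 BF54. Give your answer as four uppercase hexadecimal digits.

One's-complement addition (fold any carry out of bit 15 back into bit 0):
  0x17F1 + 0x04F8 = 0x01CE9
  0x1CE9 + 0xD8E8 = 0x0F5D1
  0xF5D1 + 0xBF54 = 0x1B525 → wrap carry → 0xB526
One's-complement sum = 0xB526.
Checksum = ~0xB526 & 0xFFFF = 0x4AD9.

4AD9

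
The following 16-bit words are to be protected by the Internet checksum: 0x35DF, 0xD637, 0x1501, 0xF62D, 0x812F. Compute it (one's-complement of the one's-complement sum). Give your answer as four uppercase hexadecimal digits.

678A

One's-complement addition (fold any carry out of bit 15 back into bit 0):
  0x35DF + 0xD637 = 0x10C16 → wrap carry → 0x0C17
  0x0C17 + 0x1501 = 0x02118
  0x2118 + 0xF62D = 0x11745 → wrap carry → 0x1746
  0x1746 + 0x812F = 0x09875
One's-complement sum = 0x9875.
Checksum = ~0x9875 & 0xFFFF = 0x678A.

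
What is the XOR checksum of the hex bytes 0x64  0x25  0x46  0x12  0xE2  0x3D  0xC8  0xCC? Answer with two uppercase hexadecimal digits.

XOR the bytes together:
  start with 0x64
  0x64 ⊕ 0x25 = 0x41
  0x41 ⊕ 0x46 = 0x07
  0x07 ⊕ 0x12 = 0x15
  0x15 ⊕ 0xE2 = 0xF7
  0xF7 ⊕ 0x3D = 0xCA
  0xCA ⊕ 0xC8 = 0x02
  0x02 ⊕ 0xCC = 0xCE

CE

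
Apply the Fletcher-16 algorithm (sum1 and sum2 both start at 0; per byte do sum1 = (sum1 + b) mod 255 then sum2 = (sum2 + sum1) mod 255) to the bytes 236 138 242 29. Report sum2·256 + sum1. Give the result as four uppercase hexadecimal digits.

5687

Running sums (mod 255):
  after byte 0 (236): sum1=236, sum2=236
  after byte 1 (138): sum1=119, sum2=100
  after byte 2 (242): sum1=106, sum2=206
  after byte 3 (29): sum1=135, sum2=86
Checksum = sum2·256 + sum1 = 86·256 + 135 = 22151 = 0x5687.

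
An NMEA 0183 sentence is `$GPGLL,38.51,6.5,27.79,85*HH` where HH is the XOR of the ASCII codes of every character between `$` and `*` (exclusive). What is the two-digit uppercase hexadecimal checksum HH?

74

XOR the ASCII codes of the payload characters:
  'G' = 0x47 → acc = 0x47
  'P' = 0x50 → acc = 0x17
  'G' = 0x47 → acc = 0x50
  'L' = 0x4C → acc = 0x1C
  'L' = 0x4C → acc = 0x50
  ',' = 0x2C → acc = 0x7C
  '3' = 0x33 → acc = 0x4F
  '8' = 0x38 → acc = 0x77
  '.' = 0x2E → acc = 0x59
  '5' = 0x35 → acc = 0x6C
  '1' = 0x31 → acc = 0x5D
  ',' = 0x2C → acc = 0x71
  '6' = 0x36 → acc = 0x47
  '.' = 0x2E → acc = 0x69
  '5' = 0x35 → acc = 0x5C
  ',' = 0x2C → acc = 0x70
  '2' = 0x32 → acc = 0x42
  '7' = 0x37 → acc = 0x75
  '.' = 0x2E → acc = 0x5B
  '7' = 0x37 → acc = 0x6C
  '9' = 0x39 → acc = 0x55
  ',' = 0x2C → acc = 0x79
  '8' = 0x38 → acc = 0x41
  '5' = 0x35 → acc = 0x74
Checksum = 0x74.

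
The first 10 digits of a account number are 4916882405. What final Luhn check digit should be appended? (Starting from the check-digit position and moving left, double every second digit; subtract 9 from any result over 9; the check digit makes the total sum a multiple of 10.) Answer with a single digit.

Partial digits right→left: 5 0 4 2 8 8 6 1 9 4
Double every second digit counting from the check-digit position (so the 1st, 3rd, 5th, ... of the partial from the right).
  doubled (with −9 where >9): 1 8 7 3 9 → sum 28
  kept as-is: 0 2 8 1 4 → sum 15
Total = 28 + 15 = 43.
Check digit = (10 − (43 mod 10)) mod 10 = 7.

7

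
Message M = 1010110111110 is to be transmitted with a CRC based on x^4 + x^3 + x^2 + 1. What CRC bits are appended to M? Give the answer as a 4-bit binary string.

0001

Append 4 zeros: 10101101111100000. Divide by 11101 (XOR where the leading bit is 1):
  pos 0: 10101 XOR 11101 = 01000
  pos 1: 10001 XOR 11101 = 01100
  pos 2: 11000 XOR 11101 = 00101
  pos 4: 10111 XOR 11101 = 01010
  pos 5: 10101 XOR 11101 = 01000
  pos 6: 10001 XOR 11101 = 01100
  pos 7: 11001 XOR 11101 = 00100
  pos 9: 10000 XOR 11101 = 01101
  pos 10: 11010 XOR 11101 = 00111
  pos 12: 11100 XOR 11101 = 00001
Remainder (last 4 bits) = 0001. This is the CRC / FCS.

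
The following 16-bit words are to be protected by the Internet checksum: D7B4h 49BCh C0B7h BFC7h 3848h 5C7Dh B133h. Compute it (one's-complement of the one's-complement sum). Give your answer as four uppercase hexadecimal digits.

1816

One's-complement addition (fold any carry out of bit 15 back into bit 0):
  0xD7B4 + 0x49BC = 0x12170 → wrap carry → 0x2171
  0x2171 + 0xC0B7 = 0x0E228
  0xE228 + 0xBFC7 = 0x1A1EF → wrap carry → 0xA1F0
  0xA1F0 + 0x3848 = 0x0DA38
  0xDA38 + 0x5C7D = 0x136B5 → wrap carry → 0x36B6
  0x36B6 + 0xB133 = 0x0E7E9
One's-complement sum = 0xE7E9.
Checksum = ~0xE7E9 & 0xFFFF = 0x1816.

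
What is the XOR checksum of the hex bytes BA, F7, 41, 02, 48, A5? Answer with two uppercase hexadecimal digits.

E3

XOR the bytes together:
  start with 0xBA
  0xBA ⊕ 0xF7 = 0x4D
  0x4D ⊕ 0x41 = 0x0C
  0x0C ⊕ 0x02 = 0x0E
  0x0E ⊕ 0x48 = 0x46
  0x46 ⊕ 0xA5 = 0xE3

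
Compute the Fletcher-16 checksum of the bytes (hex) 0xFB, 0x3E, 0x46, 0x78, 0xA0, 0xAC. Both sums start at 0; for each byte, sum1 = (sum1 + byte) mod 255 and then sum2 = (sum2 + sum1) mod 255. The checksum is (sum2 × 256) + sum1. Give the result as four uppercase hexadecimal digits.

Running sums (mod 255):
  after byte 0 (0xFB): sum1=251, sum2=251
  after byte 1 (0x3E): sum1=58, sum2=54
  after byte 2 (0x46): sum1=128, sum2=182
  after byte 3 (0x78): sum1=248, sum2=175
  after byte 4 (0xA0): sum1=153, sum2=73
  after byte 5 (0xAC): sum1=70, sum2=143
Checksum = sum2·256 + sum1 = 143·256 + 70 = 36678 = 0x8F46.

8F46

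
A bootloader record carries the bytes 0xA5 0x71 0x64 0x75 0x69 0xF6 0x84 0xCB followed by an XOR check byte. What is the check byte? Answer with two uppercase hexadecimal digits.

XOR the bytes together:
  start with 0xA5
  0xA5 ⊕ 0x71 = 0xD4
  0xD4 ⊕ 0x64 = 0xB0
  0xB0 ⊕ 0x75 = 0xC5
  0xC5 ⊕ 0x69 = 0xAC
  0xAC ⊕ 0xF6 = 0x5A
  0x5A ⊕ 0x84 = 0xDE
  0xDE ⊕ 0xCB = 0x15

15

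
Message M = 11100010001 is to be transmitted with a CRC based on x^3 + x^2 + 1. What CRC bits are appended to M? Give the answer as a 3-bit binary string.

Append 3 zeros: 11100010001000. Divide by 1101 (XOR where the leading bit is 1):
  pos 0: 1110 XOR 1101 = 0011
  pos 2: 1100 XOR 1101 = 0001
  pos 5: 1100 XOR 1101 = 0001
  pos 8: 1010 XOR 1101 = 0111
  pos 9: 1110 XOR 1101 = 0011
Remainder (last 3 bits) = 110. This is the CRC / FCS.

110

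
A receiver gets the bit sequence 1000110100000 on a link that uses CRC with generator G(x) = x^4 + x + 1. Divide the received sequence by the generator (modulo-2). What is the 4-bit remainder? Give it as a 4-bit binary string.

Modulo-2 division of 1000110100000 by 10011:
  pos 0: 10001 XOR 10011 = 00010
  pos 3: 10101 XOR 10011 = 00110
  pos 5: 11000 XOR 10011 = 01011
  pos 6: 10110 XOR 10011 = 00101
  pos 8: 10100 XOR 10011 = 00111
Remainder = 0111 (nonzero — an error is detected).

0111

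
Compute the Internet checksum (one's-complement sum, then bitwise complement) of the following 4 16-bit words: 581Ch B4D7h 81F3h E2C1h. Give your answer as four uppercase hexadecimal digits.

8E56

One's-complement addition (fold any carry out of bit 15 back into bit 0):
  0x581C + 0xB4D7 = 0x10CF3 → wrap carry → 0x0CF4
  0x0CF4 + 0x81F3 = 0x08EE7
  0x8EE7 + 0xE2C1 = 0x171A8 → wrap carry → 0x71A9
One's-complement sum = 0x71A9.
Checksum = ~0x71A9 & 0xFFFF = 0x8E56.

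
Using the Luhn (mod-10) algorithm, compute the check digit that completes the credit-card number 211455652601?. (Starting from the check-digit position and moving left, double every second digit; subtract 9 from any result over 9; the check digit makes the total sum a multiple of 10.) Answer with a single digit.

Partial digits right→left: 1 0 6 2 5 6 5 5 4 1 1 2
Double every second digit counting from the check-digit position (so the 1st, 3rd, 5th, ... of the partial from the right).
  doubled (with −9 where >9): 2 3 1 1 8 2 → sum 17
  kept as-is: 0 2 6 5 1 2 → sum 16
Total = 17 + 16 = 33.
Check digit = (10 − (33 mod 10)) mod 10 = 7.

7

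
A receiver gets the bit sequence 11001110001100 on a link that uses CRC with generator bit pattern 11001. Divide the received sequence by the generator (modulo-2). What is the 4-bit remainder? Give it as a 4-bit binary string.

Modulo-2 division of 11001110001100 by 11001:
  pos 0: 11001 XOR 11001 = 00000
  pos 5: 11000 XOR 11001 = 00001
  pos 9: 11100 XOR 11001 = 00101
Remainder = 0101 (nonzero — an error is detected).

0101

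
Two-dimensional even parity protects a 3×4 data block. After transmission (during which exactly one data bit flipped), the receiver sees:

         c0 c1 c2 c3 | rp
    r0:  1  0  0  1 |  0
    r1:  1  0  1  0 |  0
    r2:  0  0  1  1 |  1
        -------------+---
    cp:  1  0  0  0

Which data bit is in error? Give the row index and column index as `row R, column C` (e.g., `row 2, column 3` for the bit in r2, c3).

Recompute each row's even parity and compare to rp:
  r0: data parity 0, sent rp 0 → ok
  r1: data parity 0, sent rp 0 → ok
  r2: data parity 0, sent rp 1 → mismatch
Recompute each column's even parity and compare to cp:
  c0: data parity 0, sent cp 1 → mismatch
  c1: data parity 0, sent cp 0 → ok
  c2: data parity 0, sent cp 0 → ok
  c3: data parity 0, sent cp 0 → ok
Exactly one row (r2) and one column (c0) fail → the flipped bit is at their intersection.

row 2, column 0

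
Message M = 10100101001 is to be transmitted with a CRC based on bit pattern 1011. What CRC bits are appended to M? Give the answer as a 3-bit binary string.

Append 3 zeros: 10100101001000. Divide by 1011 (XOR where the leading bit is 1):
  pos 0: 1010 XOR 1011 = 0001
  pos 3: 1010 XOR 1011 = 0001
  pos 6: 1100 XOR 1011 = 0111
  pos 7: 1111 XOR 1011 = 0100
  pos 8: 1000 XOR 1011 = 0011
  pos 10: 1100 XOR 1011 = 0111
Remainder (last 3 bits) = 111. This is the CRC / FCS.

111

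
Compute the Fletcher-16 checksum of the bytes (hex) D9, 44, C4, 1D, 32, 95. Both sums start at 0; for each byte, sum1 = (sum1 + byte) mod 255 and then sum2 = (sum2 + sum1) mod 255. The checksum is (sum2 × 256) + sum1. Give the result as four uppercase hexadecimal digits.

D4C7

Running sums (mod 255):
  after byte 0 (D9): sum1=217, sum2=217
  after byte 1 (44): sum1=30, sum2=247
  after byte 2 (C4): sum1=226, sum2=218
  after byte 3 (1D): sum1=0, sum2=218
  after byte 4 (32): sum1=50, sum2=13
  after byte 5 (95): sum1=199, sum2=212
Checksum = sum2·256 + sum1 = 212·256 + 199 = 54471 = 0xD4C7.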